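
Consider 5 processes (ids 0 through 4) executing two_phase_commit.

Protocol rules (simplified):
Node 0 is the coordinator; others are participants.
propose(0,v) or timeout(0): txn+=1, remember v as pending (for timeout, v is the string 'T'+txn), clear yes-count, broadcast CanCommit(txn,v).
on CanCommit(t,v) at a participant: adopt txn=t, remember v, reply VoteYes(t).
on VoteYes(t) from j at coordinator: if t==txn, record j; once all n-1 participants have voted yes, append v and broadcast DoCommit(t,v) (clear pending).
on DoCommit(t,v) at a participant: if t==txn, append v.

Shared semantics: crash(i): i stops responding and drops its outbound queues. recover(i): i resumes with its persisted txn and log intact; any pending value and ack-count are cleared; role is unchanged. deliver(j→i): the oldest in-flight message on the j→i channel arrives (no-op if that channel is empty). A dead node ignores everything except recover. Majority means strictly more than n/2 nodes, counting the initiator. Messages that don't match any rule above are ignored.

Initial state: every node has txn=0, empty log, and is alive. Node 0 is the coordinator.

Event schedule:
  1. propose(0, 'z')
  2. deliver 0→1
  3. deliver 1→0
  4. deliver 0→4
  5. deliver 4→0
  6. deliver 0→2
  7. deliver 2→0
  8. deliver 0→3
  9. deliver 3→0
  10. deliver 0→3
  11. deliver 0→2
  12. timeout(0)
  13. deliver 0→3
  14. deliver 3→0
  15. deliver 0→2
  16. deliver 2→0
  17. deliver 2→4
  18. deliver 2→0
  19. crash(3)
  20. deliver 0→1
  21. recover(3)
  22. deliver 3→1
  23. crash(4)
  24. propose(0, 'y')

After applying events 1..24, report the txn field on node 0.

1. propose(0,'z'):  <0:coor t1 ->
2. deliver 0→1:  <1:part t1 ->
3. deliver 1→0:  nop
4. deliver 0→4:  <4:part t1 ->
5. deliver 4→0:  nop
6. deliver 0→2:  <2:part t1 ->
7. deliver 2→0:  nop
8. deliver 0→3:  <3:part t1 ->
9. deliver 3→0:  <0:coor t1 z>
10. deliver 0→3:  <3:part t1 z>
11. deliver 0→2:  <2:part t1 z>
12. timeout(0):  <0:coor t2 z>
13. deliver 0→3:  <3:part t2 z>
14. deliver 3→0:  nop
15. deliver 0→2:  <2:part t2 z>
16. deliver 2→0:  nop
17. deliver 2→4:  nop
18. deliver 2→0:  nop
19. crash(3):  <3:✗part t2 z>
20. deliver 0→1:  <1:part t1 z>
21. recover(3):  <3:part t2 z>
22. deliver 3→1:  nop
23. crash(4):  <4:✗part t1 ->
24. propose(0,'y'):  <0:coor t3 z>

3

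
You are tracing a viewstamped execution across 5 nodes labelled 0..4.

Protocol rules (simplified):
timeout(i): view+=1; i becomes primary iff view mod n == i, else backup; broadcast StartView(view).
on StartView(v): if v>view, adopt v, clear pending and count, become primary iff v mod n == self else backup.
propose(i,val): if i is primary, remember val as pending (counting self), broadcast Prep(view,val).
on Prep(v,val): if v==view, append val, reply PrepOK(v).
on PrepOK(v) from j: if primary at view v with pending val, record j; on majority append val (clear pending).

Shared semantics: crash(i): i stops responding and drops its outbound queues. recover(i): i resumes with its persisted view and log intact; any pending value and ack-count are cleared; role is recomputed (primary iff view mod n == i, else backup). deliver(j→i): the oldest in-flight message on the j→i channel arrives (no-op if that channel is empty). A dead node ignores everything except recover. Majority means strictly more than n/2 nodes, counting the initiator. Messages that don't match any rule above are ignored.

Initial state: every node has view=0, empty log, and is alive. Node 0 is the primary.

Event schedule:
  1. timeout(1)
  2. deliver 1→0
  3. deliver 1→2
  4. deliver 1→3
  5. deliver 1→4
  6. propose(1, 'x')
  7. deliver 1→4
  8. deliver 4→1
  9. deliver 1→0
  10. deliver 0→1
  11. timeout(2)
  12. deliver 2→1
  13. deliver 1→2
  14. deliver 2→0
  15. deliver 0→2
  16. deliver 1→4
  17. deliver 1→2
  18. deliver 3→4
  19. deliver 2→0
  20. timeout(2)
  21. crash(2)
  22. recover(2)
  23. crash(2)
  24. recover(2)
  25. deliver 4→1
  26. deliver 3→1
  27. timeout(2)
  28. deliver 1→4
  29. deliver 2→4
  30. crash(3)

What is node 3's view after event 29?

after 1 — timeout(1): n1:prim/v1/[-]
after 2 — deliver 1→0: n0:back/v1/[-]
after 3 — deliver 1→2: n2:back/v1/[-]
after 4 — deliver 1→3: n3:back/v1/[-]
after 5 — deliver 1→4: n4:back/v1/[-]
after 6 — propose(1,'x'): ·
after 7 — deliver 1→4: n4:back/v1/[x]
after 8 — deliver 4→1: ·
after 9 — deliver 1→0: n0:back/v1/[x]
after 10 — deliver 0→1: n1:prim/v1/[x]
after 11 — timeout(2): n2:prim/v2/[-]
after 12 — deliver 2→1: n1:back/v2/[x]
after 13 — deliver 1→2: ·
after 14 — deliver 2→0: n0:back/v2/[x]
after 15 — deliver 0→2: ·
after 16 — deliver 1→4: ·
after 17 — deliver 1→2: ·
after 18 — deliver 3→4: ·
after 19 — deliver 2→0: ·
after 20 — timeout(2): n2:back/v3/[-]
after 21 — crash(2): n2:✗back/v3/[-]
after 22 — recover(2): n2:back/v3/[-]
after 23 — crash(2): n2:✗back/v3/[-]
after 24 — recover(2): n2:back/v3/[-]
after 25 — deliver 4→1: ·
after 26 — deliver 3→1: ·
after 27 — timeout(2): n2:back/v4/[-]
after 28 — deliver 1→4: ·
after 29 — deliver 2→4: n4:prim/v4/[x]

1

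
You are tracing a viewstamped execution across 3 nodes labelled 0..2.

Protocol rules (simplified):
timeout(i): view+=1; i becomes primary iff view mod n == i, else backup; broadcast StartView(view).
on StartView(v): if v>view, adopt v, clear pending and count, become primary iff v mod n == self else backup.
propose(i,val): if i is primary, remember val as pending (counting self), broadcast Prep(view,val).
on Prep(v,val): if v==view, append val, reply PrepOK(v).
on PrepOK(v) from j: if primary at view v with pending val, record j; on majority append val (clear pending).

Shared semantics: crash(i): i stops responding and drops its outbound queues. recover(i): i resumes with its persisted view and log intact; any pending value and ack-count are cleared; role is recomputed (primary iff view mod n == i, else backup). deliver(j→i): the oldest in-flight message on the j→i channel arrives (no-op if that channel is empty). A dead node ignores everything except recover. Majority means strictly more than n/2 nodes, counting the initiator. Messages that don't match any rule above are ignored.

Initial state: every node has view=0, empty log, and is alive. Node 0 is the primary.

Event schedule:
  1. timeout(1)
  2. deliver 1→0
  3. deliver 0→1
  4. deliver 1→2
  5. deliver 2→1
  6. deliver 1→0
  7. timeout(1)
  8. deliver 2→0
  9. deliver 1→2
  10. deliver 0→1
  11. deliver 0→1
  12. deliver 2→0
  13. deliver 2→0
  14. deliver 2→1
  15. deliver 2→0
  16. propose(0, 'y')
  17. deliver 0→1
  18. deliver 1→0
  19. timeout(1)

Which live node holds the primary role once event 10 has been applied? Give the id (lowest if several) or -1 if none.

e1 timeout(1): 1[prim,v=1,-]
e2 deliver 1→0: 0[back,v=1,-]
e3 deliver 0→1: ·
e4 deliver 1→2: 2[back,v=1,-]
e5 deliver 2→1: ·
e6 deliver 1→0: ·
e7 timeout(1): 1[back,v=2,-]
e8 deliver 2→0: ·
e9 deliver 1→2: 2[prim,v=2,-]
e10 deliver 0→1: ·

2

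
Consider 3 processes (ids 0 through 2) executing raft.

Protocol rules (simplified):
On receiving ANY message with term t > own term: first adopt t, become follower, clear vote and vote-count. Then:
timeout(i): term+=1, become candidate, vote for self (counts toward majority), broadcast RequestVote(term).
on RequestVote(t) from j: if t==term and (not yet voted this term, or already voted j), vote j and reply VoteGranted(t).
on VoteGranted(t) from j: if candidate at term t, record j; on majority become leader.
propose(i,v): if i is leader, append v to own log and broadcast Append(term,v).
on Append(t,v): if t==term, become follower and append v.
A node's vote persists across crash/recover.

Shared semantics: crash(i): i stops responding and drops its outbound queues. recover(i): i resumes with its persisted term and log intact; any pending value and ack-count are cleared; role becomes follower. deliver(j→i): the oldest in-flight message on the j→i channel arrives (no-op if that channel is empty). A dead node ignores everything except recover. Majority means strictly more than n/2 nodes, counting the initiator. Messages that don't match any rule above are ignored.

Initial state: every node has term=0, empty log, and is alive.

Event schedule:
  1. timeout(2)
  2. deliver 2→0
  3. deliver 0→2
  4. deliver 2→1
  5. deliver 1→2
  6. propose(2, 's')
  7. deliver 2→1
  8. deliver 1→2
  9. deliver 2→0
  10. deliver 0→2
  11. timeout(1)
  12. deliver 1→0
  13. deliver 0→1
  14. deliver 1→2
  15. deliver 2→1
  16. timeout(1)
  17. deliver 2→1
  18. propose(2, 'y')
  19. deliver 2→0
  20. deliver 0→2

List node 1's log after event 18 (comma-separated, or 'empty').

after 1 — timeout(2): n2:cand/t1/[-]
after 2 — deliver 2→0: n0:foll/t1/[-]
after 3 — deliver 0→2: n2:lead/t1/[-]
after 4 — deliver 2→1: n1:foll/t1/[-]
after 5 — deliver 1→2: ·
after 6 — propose(2,'s'): n2:lead/t1/[s]
after 7 — deliver 2→1: n1:foll/t1/[s]
after 8 — deliver 1→2: ·
after 9 — deliver 2→0: n0:foll/t1/[s]
after 10 — deliver 0→2: ·
after 11 — timeout(1): n1:cand/t2/[s]
after 12 — deliver 1→0: n0:foll/t2/[s]
after 13 — deliver 0→1: n1:lead/t2/[s]
after 14 — deliver 1→2: n2:foll/t2/[s]
after 15 — deliver 2→1: ·
after 16 — timeout(1): n1:cand/t3/[s]
after 17 — deliver 2→1: ·
after 18 — propose(2,'y'): ·

s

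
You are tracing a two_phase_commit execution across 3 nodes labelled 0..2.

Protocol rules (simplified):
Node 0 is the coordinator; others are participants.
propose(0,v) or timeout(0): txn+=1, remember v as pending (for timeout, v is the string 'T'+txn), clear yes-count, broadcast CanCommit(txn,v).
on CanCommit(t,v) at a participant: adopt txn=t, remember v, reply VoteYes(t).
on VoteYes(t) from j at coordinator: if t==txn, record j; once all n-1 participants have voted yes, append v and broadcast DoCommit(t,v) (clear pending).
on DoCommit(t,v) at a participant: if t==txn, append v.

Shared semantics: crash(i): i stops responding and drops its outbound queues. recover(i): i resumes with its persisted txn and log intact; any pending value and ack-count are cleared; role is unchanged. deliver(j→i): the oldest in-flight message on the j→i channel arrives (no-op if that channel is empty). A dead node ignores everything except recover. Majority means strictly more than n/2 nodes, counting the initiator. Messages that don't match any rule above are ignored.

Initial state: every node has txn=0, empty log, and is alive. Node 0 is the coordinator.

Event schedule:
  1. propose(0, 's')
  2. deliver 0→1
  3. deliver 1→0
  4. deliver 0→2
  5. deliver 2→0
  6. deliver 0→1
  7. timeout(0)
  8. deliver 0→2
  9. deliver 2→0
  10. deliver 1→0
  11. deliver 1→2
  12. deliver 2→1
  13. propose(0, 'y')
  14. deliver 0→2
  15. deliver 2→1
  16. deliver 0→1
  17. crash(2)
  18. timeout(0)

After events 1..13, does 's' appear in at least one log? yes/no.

1. propose(0,'s'):  <0:coor t1 ->
2. deliver 0→1:  <1:part t1 ->
3. deliver 1→0:  nop
4. deliver 0→2:  <2:part t1 ->
5. deliver 2→0:  <0:coor t1 s>
6. deliver 0→1:  <1:part t1 s>
7. timeout(0):  <0:coor t2 s>
8. deliver 0→2:  <2:part t1 s>
9. deliver 2→0:  nop
10. deliver 1→0:  nop
11. deliver 1→2:  nop
12. deliver 2→1:  nop
13. propose(0,'y'):  <0:coor t3 s>

yes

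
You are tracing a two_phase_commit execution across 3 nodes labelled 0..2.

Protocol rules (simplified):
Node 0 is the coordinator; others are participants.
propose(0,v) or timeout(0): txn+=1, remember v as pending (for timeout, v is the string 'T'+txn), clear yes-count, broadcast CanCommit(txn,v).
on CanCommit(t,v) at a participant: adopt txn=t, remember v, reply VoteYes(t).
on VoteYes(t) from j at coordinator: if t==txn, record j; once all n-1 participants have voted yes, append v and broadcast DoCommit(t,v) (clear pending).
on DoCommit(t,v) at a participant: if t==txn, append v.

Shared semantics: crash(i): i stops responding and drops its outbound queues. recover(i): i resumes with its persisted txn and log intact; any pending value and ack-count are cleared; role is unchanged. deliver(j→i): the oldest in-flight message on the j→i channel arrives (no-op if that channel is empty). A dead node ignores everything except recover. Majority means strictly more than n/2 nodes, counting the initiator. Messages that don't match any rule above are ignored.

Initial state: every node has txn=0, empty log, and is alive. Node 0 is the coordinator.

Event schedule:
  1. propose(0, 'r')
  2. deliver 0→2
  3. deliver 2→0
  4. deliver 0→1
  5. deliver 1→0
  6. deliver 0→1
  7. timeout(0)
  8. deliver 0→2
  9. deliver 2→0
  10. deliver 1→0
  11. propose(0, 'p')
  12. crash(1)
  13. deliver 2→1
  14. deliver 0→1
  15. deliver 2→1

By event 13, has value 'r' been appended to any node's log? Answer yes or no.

1. propose(0,'r'):  <0:coor t1 ->
2. deliver 0→2:  <2:part t1 ->
3. deliver 2→0:  nop
4. deliver 0→1:  <1:part t1 ->
5. deliver 1→0:  <0:coor t1 r>
6. deliver 0→1:  <1:part t1 r>
7. timeout(0):  <0:coor t2 r>
8. deliver 0→2:  <2:part t1 r>
9. deliver 2→0:  nop
10. deliver 1→0:  nop
11. propose(0,'p'):  <0:coor t3 r>
12. crash(1):  <1:✗part t1 r>
13. deliver 2→1:  nop

yes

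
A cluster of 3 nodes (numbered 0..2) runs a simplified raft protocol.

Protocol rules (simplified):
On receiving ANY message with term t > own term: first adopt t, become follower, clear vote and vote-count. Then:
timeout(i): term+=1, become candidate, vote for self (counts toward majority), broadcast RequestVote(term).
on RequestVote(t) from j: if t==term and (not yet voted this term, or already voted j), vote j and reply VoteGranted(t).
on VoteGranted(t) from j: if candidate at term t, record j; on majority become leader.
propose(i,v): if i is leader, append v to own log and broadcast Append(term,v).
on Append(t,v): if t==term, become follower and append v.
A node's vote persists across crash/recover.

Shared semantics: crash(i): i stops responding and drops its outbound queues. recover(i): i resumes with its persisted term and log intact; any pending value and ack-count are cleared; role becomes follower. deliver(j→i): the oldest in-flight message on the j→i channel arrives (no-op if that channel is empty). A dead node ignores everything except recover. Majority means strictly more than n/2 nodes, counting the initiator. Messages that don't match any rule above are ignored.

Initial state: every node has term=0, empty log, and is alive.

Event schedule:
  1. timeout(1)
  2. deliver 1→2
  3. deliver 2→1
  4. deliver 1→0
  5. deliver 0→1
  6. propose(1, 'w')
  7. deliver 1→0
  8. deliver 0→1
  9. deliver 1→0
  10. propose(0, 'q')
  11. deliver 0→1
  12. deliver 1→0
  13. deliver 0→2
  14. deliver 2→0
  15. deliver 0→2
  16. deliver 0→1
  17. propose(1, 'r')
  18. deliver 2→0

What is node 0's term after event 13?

e1 timeout(1): 1[cand,t=1,-]
e2 deliver 1→2: 2[foll,t=1,-]
e3 deliver 2→1: 1[lead,t=1,-]
e4 deliver 1→0: 0[foll,t=1,-]
e5 deliver 0→1: ·
e6 propose(1,'w'): 1[lead,t=1,w]
e7 deliver 1→0: 0[foll,t=1,w]
e8 deliver 0→1: ·
e9 deliver 1→0: ·
e10 propose(0,'q'): ·
e11 deliver 0→1: ·
e12 deliver 1→0: ·
e13 deliver 0→2: ·

1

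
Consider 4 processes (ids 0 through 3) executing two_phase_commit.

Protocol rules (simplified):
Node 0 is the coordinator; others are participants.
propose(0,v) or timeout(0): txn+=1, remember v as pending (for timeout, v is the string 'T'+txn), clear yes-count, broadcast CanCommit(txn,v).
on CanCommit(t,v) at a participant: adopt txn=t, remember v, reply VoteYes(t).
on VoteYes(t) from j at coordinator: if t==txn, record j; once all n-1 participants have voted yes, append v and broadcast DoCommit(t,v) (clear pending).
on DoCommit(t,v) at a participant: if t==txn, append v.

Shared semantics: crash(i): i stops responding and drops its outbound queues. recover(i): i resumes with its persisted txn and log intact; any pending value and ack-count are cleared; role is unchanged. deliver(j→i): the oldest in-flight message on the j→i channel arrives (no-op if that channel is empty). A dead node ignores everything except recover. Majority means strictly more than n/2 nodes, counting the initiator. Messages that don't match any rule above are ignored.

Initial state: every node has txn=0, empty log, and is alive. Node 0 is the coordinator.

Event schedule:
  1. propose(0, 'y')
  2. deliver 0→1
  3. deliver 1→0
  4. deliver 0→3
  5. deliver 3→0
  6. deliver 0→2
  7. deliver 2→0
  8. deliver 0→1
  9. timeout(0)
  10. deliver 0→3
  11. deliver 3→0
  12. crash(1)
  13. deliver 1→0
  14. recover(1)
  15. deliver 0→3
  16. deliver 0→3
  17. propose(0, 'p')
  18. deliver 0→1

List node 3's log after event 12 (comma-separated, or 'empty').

y

[1] propose(0,'y') → N0(coor t1 [-])
[2] deliver 0→1 → N1(part t1 [-])
[3] deliver 1→0 → ∅
[4] deliver 0→3 → N3(part t1 [-])
[5] deliver 3→0 → ∅
[6] deliver 0→2 → N2(part t1 [-])
[7] deliver 2→0 → N0(coor t1 [y])
[8] deliver 0→1 → N1(part t1 [y])
[9] timeout(0) → N0(coor t2 [y])
[10] deliver 0→3 → N3(part t1 [y])
[11] deliver 3→0 → ∅
[12] crash(1) → N1(✗part t1 [y])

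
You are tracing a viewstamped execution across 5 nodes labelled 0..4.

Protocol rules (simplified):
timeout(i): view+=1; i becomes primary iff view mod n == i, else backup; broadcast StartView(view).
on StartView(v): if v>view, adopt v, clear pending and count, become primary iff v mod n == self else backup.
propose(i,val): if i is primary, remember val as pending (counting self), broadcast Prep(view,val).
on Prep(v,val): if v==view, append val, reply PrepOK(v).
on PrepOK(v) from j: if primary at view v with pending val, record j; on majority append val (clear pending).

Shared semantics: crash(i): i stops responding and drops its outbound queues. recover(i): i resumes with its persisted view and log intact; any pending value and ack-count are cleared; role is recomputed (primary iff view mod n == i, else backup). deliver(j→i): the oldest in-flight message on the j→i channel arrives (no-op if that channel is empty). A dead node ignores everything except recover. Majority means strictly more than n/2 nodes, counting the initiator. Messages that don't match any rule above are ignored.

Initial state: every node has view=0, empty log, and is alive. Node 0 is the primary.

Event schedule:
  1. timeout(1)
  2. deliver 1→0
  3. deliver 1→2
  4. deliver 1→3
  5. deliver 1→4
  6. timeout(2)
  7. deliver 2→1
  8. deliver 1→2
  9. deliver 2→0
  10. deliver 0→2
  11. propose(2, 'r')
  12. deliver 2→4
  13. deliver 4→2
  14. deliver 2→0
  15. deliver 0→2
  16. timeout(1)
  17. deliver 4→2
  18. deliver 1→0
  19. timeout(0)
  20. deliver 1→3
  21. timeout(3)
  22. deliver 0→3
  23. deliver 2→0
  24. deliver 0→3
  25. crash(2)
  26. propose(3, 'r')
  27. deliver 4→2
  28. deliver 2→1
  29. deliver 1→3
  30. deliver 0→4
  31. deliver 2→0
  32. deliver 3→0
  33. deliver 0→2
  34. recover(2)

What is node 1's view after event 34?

3

after 1 — timeout(1): n1:prim/v1/[-]
after 2 — deliver 1→0: n0:back/v1/[-]
after 3 — deliver 1→2: n2:back/v1/[-]
after 4 — deliver 1→3: n3:back/v1/[-]
after 5 — deliver 1→4: n4:back/v1/[-]
after 6 — timeout(2): n2:prim/v2/[-]
after 7 — deliver 2→1: n1:back/v2/[-]
after 8 — deliver 1→2: ·
after 9 — deliver 2→0: n0:back/v2/[-]
after 10 — deliver 0→2: ·
after 11 — propose(2,'r'): ·
after 12 — deliver 2→4: n4:back/v2/[-]
after 13 — deliver 4→2: ·
after 14 — deliver 2→0: n0:back/v2/[r]
after 15 — deliver 0→2: ·
after 16 — timeout(1): n1:back/v3/[-]
after 17 — deliver 4→2: ·
after 18 — deliver 1→0: n0:back/v3/[r]
after 19 — timeout(0): n0:back/v4/[r]
after 20 — deliver 1→3: n3:prim/v3/[-]
after 21 — timeout(3): n3:back/v4/[-]
after 22 — deliver 0→3: ·
after 23 — deliver 2→0: ·
after 24 — deliver 0→3: ·
after 25 — crash(2): n2:✗prim/v2/[-]
after 26 — propose(3,'r'): ·
after 27 — deliver 4→2: ·
after 28 — deliver 2→1: ·
after 29 — deliver 1→3: ·
after 30 — deliver 0→4: n4:prim/v4/[-]
after 31 — deliver 2→0: ·
after 32 — deliver 3→0: ·
after 33 — deliver 0→2: ·
after 34 — recover(2): n2:prim/v2/[-]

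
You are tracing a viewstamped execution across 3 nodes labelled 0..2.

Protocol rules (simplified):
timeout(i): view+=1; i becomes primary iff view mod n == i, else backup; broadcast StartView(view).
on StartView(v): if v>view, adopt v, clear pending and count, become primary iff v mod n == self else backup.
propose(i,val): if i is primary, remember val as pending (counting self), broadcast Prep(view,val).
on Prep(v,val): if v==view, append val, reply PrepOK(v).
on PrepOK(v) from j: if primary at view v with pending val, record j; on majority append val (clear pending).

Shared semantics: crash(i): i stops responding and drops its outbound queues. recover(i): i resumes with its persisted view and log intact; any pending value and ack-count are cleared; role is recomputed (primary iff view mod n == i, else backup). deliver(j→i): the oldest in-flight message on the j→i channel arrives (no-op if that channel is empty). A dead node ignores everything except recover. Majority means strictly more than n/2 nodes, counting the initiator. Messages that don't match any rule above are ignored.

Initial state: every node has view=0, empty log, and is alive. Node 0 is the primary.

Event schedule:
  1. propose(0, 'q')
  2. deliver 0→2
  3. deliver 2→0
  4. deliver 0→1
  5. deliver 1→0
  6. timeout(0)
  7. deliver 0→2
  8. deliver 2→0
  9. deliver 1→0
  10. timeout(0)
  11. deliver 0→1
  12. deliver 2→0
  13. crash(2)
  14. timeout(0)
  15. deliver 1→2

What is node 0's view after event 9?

step 1 propose(0,'q'): —
step 2 deliver 0→2: 2={back,v=0,log=q}
step 3 deliver 2→0: 0={prim,v=0,log=q}
step 4 deliver 0→1: 1={back,v=0,log=q}
step 5 deliver 1→0: —
step 6 timeout(0): 0={back,v=1,log=q}
step 7 deliver 0→2: 2={back,v=1,log=q}
step 8 deliver 2→0: —
step 9 deliver 1→0: —

1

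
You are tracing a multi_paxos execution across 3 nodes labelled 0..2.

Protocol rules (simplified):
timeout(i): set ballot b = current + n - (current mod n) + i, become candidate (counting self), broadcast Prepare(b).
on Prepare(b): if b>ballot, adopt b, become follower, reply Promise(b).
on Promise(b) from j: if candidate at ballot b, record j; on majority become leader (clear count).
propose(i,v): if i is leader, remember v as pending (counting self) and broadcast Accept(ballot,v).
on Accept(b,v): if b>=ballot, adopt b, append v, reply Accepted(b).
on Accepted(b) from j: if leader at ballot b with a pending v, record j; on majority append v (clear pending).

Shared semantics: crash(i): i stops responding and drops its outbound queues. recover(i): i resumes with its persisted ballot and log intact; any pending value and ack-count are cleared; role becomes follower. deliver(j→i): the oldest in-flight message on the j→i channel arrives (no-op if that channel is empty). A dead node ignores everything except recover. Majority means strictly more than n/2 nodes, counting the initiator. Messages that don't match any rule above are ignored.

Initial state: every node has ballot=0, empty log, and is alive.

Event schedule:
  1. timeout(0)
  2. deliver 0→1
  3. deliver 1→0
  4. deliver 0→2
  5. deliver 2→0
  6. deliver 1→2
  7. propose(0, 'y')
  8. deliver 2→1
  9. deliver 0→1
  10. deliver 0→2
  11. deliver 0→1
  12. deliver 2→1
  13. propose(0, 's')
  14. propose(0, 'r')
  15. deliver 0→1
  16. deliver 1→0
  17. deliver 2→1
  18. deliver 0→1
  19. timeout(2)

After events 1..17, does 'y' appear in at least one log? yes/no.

e1 timeout(0): 0[cand,b=3,-]
e2 deliver 0→1: 1[foll,b=3,-]
e3 deliver 1→0: 0[lead,b=3,-]
e4 deliver 0→2: 2[foll,b=3,-]
e5 deliver 2→0: ·
e6 deliver 1→2: ·
e7 propose(0,'y'): ·
e8 deliver 2→1: ·
e9 deliver 0→1: 1[foll,b=3,y]
e10 deliver 0→2: 2[foll,b=3,y]
e11 deliver 0→1: ·
e12 deliver 2→1: ·
e13 propose(0,'s'): ·
e14 propose(0,'r'): ·
e15 deliver 0→1: 1[foll,b=3,y,s]
e16 deliver 1→0: 0[lead,b=3,r]
e17 deliver 2→1: ·

yes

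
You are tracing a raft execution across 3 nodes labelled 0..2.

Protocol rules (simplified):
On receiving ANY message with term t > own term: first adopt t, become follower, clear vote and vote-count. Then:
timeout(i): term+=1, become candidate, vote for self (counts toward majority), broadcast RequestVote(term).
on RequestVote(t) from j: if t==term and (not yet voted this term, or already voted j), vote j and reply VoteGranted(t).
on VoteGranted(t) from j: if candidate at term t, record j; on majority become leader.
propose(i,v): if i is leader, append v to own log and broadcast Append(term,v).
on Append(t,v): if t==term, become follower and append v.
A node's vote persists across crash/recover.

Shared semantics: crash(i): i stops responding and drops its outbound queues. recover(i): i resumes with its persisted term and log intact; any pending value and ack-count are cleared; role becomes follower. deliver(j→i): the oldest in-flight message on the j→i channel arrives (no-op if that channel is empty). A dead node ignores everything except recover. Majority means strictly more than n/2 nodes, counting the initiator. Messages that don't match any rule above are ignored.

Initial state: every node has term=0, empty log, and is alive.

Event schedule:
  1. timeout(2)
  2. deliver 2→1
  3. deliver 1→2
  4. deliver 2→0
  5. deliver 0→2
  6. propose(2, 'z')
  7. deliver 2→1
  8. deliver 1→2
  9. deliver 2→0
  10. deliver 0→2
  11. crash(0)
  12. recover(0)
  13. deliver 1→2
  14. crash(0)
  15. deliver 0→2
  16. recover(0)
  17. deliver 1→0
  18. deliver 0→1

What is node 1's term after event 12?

after 1 — timeout(2): n2:cand/t1/[-]
after 2 — deliver 2→1: n1:foll/t1/[-]
after 3 — deliver 1→2: n2:lead/t1/[-]
after 4 — deliver 2→0: n0:foll/t1/[-]
after 5 — deliver 0→2: ·
after 6 — propose(2,'z'): n2:lead/t1/[z]
after 7 — deliver 2→1: n1:foll/t1/[z]
after 8 — deliver 1→2: ·
after 9 — deliver 2→0: n0:foll/t1/[z]
after 10 — deliver 0→2: ·
after 11 — crash(0): n0:✗foll/t1/[z]
after 12 — recover(0): n0:foll/t1/[z]

1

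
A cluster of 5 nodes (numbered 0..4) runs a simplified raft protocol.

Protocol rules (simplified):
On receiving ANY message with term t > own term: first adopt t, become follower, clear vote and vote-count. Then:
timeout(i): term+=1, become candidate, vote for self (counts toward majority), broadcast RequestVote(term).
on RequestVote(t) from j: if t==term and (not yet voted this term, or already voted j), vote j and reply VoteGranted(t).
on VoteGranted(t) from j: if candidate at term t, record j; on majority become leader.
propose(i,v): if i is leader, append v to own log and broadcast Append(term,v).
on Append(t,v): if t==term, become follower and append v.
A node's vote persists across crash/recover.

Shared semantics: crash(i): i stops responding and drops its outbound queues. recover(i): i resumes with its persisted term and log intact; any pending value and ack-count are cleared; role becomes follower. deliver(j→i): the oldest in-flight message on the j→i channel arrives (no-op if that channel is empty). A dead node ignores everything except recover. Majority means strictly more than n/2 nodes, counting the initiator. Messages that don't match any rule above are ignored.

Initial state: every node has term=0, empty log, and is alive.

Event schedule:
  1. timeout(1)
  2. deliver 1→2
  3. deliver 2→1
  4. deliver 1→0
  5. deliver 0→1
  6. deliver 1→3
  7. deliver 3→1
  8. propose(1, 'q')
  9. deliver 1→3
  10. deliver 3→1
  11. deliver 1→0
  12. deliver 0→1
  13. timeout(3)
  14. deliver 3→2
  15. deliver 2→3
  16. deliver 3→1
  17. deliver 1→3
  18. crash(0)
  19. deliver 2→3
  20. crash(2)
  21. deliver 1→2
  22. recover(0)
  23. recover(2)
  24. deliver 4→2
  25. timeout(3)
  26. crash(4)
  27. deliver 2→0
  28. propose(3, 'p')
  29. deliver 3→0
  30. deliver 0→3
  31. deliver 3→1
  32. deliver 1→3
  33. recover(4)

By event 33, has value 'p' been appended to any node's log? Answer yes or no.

1. timeout(1):  <1:cand t1 ->
2. deliver 1→2:  <2:foll t1 ->
3. deliver 2→1:  nop
4. deliver 1→0:  <0:foll t1 ->
5. deliver 0→1:  <1:lead t1 ->
6. deliver 1→3:  <3:foll t1 ->
7. deliver 3→1:  nop
8. propose(1,'q'):  <1:lead t1 q>
9. deliver 1→3:  <3:foll t1 q>
10. deliver 3→1:  nop
11. deliver 1→0:  <0:foll t1 q>
12. deliver 0→1:  nop
13. timeout(3):  <3:cand t2 q>
14. deliver 3→2:  <2:foll t2 ->
15. deliver 2→3:  nop
16. deliver 3→1:  <1:foll t2 q>
17. deliver 1→3:  <3:lead t2 q>
18. crash(0):  <0:✗foll t1 q>
19. deliver 2→3:  nop
20. crash(2):  <2:✗foll t2 ->
21. deliver 1→2:  nop
22. recover(0):  <0:foll t1 q>
23. recover(2):  <2:foll t2 ->
24. deliver 4→2:  nop
25. timeout(3):  <3:cand t3 q>
26. crash(4):  <4:✗foll t0 ->
27. deliver 2→0:  nop
28. propose(3,'p'):  nop
29. deliver 3→0:  <0:foll t2 q>
30. deliver 0→3:  nop
31. deliver 3→1:  <1:foll t3 q>
32. deliver 1→3:  nop
33. recover(4):  <4:foll t0 ->

no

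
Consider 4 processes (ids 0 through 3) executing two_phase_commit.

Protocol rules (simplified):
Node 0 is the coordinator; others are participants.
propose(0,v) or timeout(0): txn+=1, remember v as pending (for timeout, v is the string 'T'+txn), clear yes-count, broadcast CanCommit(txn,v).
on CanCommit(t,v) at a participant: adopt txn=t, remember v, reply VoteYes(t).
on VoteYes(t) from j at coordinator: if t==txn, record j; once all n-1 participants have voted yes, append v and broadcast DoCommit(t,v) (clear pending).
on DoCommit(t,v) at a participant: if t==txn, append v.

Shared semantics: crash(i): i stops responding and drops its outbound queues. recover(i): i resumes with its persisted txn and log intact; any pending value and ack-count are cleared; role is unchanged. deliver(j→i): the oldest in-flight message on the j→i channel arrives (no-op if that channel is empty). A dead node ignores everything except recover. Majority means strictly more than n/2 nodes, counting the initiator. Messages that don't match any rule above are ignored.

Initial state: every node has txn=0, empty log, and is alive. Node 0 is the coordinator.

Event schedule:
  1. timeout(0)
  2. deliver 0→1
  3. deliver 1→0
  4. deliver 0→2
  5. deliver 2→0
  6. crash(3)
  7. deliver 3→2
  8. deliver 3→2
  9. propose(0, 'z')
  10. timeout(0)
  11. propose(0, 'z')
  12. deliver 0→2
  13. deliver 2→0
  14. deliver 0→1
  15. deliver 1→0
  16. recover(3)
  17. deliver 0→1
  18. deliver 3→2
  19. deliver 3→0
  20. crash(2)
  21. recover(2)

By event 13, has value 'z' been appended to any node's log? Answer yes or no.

after 1 — timeout(0): n0:coor/t1/[-]
after 2 — deliver 0→1: n1:part/t1/[-]
after 3 — deliver 1→0: ·
after 4 — deliver 0→2: n2:part/t1/[-]
after 5 — deliver 2→0: ·
after 6 — crash(3): n3:✗part/t0/[-]
after 7 — deliver 3→2: ·
after 8 — deliver 3→2: ·
after 9 — propose(0,'z'): n0:coor/t2/[-]
after 10 — timeout(0): n0:coor/t3/[-]
after 11 — propose(0,'z'): n0:coor/t4/[-]
after 12 — deliver 0→2: n2:part/t2/[-]
after 13 — deliver 2→0: ·

no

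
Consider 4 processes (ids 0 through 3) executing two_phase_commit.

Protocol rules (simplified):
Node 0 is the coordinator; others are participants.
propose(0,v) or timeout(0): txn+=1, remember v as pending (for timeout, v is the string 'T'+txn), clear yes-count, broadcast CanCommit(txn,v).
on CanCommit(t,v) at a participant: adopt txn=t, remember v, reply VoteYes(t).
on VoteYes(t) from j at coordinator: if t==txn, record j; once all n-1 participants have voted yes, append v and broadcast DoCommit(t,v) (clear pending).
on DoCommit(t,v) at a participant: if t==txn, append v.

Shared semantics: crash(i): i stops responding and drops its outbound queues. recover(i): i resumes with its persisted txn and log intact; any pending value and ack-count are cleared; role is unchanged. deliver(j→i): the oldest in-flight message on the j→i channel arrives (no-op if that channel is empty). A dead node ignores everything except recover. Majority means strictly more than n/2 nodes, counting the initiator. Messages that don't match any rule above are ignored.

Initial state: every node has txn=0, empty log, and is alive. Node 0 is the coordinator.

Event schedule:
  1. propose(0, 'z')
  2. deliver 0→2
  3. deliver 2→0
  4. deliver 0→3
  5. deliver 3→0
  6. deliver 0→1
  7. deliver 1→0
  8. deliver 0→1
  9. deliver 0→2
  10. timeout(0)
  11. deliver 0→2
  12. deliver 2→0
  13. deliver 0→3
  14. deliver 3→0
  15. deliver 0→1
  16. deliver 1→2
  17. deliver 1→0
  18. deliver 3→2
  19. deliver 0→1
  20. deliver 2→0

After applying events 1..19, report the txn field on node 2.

e1 propose(0,'z'): 0[coor,t=1,-]
e2 deliver 0→2: 2[part,t=1,-]
e3 deliver 2→0: ·
e4 deliver 0→3: 3[part,t=1,-]
e5 deliver 3→0: ·
e6 deliver 0→1: 1[part,t=1,-]
e7 deliver 1→0: 0[coor,t=1,z]
e8 deliver 0→1: 1[part,t=1,z]
e9 deliver 0→2: 2[part,t=1,z]
e10 timeout(0): 0[coor,t=2,z]
e11 deliver 0→2: 2[part,t=2,z]
e12 deliver 2→0: ·
e13 deliver 0→3: 3[part,t=1,z]
e14 deliver 3→0: ·
e15 deliver 0→1: 1[part,t=2,z]
e16 deliver 1→2: ·
e17 deliver 1→0: ·
e18 deliver 3→2: ·
e19 deliver 0→1: ·

2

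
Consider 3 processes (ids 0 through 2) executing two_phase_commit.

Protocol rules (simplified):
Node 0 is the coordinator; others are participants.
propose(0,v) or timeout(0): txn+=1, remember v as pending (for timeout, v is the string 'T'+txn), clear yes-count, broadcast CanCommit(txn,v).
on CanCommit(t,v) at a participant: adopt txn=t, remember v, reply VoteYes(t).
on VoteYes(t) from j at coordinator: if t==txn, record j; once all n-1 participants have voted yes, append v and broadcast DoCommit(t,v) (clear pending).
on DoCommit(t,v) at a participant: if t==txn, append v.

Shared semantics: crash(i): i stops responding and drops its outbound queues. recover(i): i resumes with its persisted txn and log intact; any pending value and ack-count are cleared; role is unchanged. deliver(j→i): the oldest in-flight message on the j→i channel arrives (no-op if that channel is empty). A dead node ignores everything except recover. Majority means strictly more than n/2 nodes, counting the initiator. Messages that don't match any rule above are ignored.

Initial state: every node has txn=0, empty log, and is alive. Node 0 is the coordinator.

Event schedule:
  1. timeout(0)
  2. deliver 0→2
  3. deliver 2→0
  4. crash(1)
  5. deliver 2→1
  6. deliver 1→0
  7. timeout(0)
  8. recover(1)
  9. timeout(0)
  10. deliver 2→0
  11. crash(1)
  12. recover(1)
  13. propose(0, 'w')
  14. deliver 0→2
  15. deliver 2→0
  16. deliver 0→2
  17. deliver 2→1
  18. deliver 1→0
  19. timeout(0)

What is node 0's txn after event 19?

after 1 — timeout(0): n0:coor/t1/[-]
after 2 — deliver 0→2: n2:part/t1/[-]
after 3 — deliver 2→0: ·
after 4 — crash(1): n1:✗part/t0/[-]
after 5 — deliver 2→1: ·
after 6 — deliver 1→0: ·
after 7 — timeout(0): n0:coor/t2/[-]
after 8 — recover(1): n1:part/t0/[-]
after 9 — timeout(0): n0:coor/t3/[-]
after 10 — deliver 2→0: ·
after 11 — crash(1): n1:✗part/t0/[-]
after 12 — recover(1): n1:part/t0/[-]
after 13 — propose(0,'w'): n0:coor/t4/[-]
after 14 — deliver 0→2: n2:part/t2/[-]
after 15 — deliver 2→0: ·
after 16 — deliver 0→2: n2:part/t3/[-]
after 17 — deliver 2→1: ·
after 18 — deliver 1→0: ·
after 19 — timeout(0): n0:coor/t5/[-]

5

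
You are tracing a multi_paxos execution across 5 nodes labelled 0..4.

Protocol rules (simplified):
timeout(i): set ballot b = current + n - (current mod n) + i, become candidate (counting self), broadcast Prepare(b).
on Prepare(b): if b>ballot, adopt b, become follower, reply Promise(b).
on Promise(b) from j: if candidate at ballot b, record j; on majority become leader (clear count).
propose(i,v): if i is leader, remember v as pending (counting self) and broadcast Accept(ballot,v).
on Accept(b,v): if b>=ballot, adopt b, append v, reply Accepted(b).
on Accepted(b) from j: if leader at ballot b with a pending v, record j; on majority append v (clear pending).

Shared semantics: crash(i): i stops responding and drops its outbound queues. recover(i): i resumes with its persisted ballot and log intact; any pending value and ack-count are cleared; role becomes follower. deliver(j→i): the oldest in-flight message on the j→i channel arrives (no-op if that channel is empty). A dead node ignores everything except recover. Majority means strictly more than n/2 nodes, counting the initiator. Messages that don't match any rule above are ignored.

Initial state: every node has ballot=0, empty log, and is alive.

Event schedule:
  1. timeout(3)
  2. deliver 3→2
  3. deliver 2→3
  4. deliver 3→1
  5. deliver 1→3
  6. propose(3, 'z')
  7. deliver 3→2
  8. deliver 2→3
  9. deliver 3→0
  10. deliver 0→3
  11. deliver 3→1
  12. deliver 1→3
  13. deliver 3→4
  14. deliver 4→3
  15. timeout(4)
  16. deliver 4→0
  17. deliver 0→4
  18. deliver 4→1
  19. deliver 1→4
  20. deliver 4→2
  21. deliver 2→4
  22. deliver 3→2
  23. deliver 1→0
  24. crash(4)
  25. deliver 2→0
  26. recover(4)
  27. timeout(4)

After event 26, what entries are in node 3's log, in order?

after 1 — timeout(3): n3:cand/b8/[-]
after 2 — deliver 3→2: n2:foll/b8/[-]
after 3 — deliver 2→3: ·
after 4 — deliver 3→1: n1:foll/b8/[-]
after 5 — deliver 1→3: n3:lead/b8/[-]
after 6 — propose(3,'z'): ·
after 7 — deliver 3→2: n2:foll/b8/[z]
after 8 — deliver 2→3: ·
after 9 — deliver 3→0: n0:foll/b8/[-]
after 10 — deliver 0→3: ·
after 11 — deliver 3→1: n1:foll/b8/[z]
after 12 — deliver 1→3: n3:lead/b8/[z]
after 13 — deliver 3→4: n4:foll/b8/[-]
after 14 — deliver 4→3: ·
after 15 — timeout(4): n4:cand/b14/[-]
after 16 — deliver 4→0: n0:foll/b14/[-]
after 17 — deliver 0→4: ·
after 18 — deliver 4→1: n1:foll/b14/[z]
after 19 — deliver 1→4: n4:lead/b14/[-]
after 20 — deliver 4→2: n2:foll/b14/[z]
after 21 — deliver 2→4: ·
after 22 — deliver 3→2: ·
after 23 — deliver 1→0: ·
after 24 — crash(4): n4:✗lead/b14/[-]
after 25 — deliver 2→0: ·
after 26 — recover(4): n4:foll/b14/[-]

z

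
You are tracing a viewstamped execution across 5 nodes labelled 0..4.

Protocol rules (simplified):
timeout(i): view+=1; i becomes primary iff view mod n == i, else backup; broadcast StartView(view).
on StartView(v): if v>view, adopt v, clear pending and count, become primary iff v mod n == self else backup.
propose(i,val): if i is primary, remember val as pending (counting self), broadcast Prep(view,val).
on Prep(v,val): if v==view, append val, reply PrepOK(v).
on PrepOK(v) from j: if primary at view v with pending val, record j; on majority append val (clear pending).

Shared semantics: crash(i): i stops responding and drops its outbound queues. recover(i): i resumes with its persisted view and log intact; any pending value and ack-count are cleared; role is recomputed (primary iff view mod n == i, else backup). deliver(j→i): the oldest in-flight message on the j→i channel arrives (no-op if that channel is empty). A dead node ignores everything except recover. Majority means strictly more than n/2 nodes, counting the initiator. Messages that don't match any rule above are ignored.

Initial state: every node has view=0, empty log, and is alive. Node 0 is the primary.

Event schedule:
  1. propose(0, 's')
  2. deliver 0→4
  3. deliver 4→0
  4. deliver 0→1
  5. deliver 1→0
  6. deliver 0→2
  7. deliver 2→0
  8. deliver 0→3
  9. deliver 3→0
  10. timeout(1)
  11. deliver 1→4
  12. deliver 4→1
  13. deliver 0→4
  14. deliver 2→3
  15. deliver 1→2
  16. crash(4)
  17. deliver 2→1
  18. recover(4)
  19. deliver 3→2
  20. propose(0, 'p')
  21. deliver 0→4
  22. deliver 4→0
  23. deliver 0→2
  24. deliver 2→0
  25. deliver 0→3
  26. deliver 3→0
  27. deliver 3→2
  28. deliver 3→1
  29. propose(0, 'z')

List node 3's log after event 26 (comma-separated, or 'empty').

[1] propose(0,'s') → ∅
[2] deliver 0→4 → N4(back v0 [s])
[3] deliver 4→0 → ∅
[4] deliver 0→1 → N1(back v0 [s])
[5] deliver 1→0 → N0(prim v0 [s])
[6] deliver 0→2 → N2(back v0 [s])
[7] deliver 2→0 → ∅
[8] deliver 0→3 → N3(back v0 [s])
[9] deliver 3→0 → ∅
[10] timeout(1) → N1(prim v1 [s])
[11] deliver 1→4 → N4(back v1 [s])
[12] deliver 4→1 → ∅
[13] deliver 0→4 → ∅
[14] deliver 2→3 → ∅
[15] deliver 1→2 → N2(back v1 [s])
[16] crash(4) → N4(✗back v1 [s])
[17] deliver 2→1 → ∅
[18] recover(4) → N4(back v1 [s])
[19] deliver 3→2 → ∅
[20] propose(0,'p') → ∅
[21] deliver 0→4 → ∅
[22] deliver 4→0 → ∅
[23] deliver 0→2 → ∅
[24] deliver 2→0 → ∅
[25] deliver 0→3 → N3(back v0 [s,p])
[26] deliver 3→0 → ∅

s,p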